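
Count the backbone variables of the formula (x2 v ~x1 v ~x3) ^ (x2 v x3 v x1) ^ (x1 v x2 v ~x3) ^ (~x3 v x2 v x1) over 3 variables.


Find all satisfying assignments: 5 model(s).
Check which variables have the same value in every model.
No variable is fixed across all models.
Backbone size = 0.

0


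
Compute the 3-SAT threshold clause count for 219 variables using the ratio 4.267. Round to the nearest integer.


The 3-SAT phase transition occurs at approximately 4.267 clauses per variable.
m = 4.267 * 219 = 934.473.
Rounded to nearest integer: 934.

934


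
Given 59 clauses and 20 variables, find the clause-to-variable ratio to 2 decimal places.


Clause-to-variable ratio = clauses / variables.
59 / 20 = 2.95.

2.95


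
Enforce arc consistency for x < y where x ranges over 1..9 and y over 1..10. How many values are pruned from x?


For the constraint x < y, x needs a supporting value in y's domain.
x can be at most 9 (one less than y's maximum).
Valid x values from domain: 9 out of 9.
Pruned = 9 - 9 = 0.

0


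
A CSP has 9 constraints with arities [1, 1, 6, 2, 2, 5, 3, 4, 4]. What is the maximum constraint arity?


The arities are: 1, 1, 6, 2, 2, 5, 3, 4, 4.
Scan for the maximum value.
Maximum arity = 6.

6


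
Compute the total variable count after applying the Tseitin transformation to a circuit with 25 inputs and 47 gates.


The Tseitin transformation introduces one auxiliary variable per gate.
Total variables = inputs + gates = 25 + 47 = 72.

72


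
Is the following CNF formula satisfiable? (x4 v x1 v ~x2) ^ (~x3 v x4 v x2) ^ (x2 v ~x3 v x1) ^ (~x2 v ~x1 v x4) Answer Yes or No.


Check all 16 possible truth assignments.
Number of satisfying assignments found: 9.
The formula is satisfiable.

Yes


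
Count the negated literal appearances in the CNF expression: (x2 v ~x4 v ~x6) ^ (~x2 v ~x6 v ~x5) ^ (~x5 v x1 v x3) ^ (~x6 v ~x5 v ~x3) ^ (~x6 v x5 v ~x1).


Scan each clause for negated literals.
Clause 1: 2 negative; Clause 2: 3 negative; Clause 3: 1 negative; Clause 4: 3 negative; Clause 5: 2 negative.
Total negative literal occurrences = 11.

11


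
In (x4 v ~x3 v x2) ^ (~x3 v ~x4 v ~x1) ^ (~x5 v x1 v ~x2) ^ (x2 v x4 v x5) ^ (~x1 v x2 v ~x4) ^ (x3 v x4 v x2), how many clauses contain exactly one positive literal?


A definite clause has exactly one positive literal.
Clause 1: 2 positive -> not definite
Clause 2: 0 positive -> not definite
Clause 3: 1 positive -> definite
Clause 4: 3 positive -> not definite
Clause 5: 1 positive -> definite
Clause 6: 3 positive -> not definite
Definite clause count = 2.

2


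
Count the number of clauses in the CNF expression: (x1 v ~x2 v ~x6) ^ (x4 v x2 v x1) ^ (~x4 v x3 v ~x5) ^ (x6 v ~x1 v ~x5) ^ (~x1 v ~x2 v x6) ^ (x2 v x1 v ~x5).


Each group enclosed in parentheses joined by ^ is one clause.
Counting the conjuncts: 6 clauses.

6


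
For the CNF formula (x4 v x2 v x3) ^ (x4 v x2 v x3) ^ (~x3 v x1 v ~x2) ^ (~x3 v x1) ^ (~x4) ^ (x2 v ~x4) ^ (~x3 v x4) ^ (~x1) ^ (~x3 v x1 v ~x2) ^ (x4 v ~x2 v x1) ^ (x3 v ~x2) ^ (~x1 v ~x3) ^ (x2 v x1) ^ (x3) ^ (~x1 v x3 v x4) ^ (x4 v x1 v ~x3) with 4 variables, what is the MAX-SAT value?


Enumerate all 16 truth assignments.
For each, count how many of the 16 clauses are satisfied.
The formula is not fully satisfiable, so the maximum is below 16.
Maximum simultaneously satisfiable clauses = 13.

13


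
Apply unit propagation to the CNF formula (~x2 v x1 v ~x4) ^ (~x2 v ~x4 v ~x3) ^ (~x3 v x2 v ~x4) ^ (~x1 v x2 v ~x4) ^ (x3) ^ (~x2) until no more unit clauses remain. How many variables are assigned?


Unit propagation repeatedly assigns the literal in any unit clause, then simplifies.
Assignments in order: x3 = T, x2 = F, x4 = F.
No further unit clauses remain.
Total variables assigned = 3.

3


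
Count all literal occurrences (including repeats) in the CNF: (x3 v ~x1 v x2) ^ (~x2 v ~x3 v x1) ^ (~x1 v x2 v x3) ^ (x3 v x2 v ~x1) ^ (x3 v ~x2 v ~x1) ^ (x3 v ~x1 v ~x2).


Clause lengths: 3, 3, 3, 3, 3, 3.
Sum = 3 + 3 + 3 + 3 + 3 + 3 = 18.

18


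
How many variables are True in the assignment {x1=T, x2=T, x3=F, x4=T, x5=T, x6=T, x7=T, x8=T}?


The weight is the number of variables assigned True.
True variables: x1, x2, x4, x5, x6, x7, x8.
Weight = 7.

7


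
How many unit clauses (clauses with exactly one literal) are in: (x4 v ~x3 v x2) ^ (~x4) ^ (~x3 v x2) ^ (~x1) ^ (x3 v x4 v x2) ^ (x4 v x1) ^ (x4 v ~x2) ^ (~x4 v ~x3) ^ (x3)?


A unit clause contains exactly one literal.
Unit clauses found: (~x4), (~x1), (x3).
Count = 3.

3


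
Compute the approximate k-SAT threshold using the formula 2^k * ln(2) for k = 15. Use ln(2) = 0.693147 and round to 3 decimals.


Using the asymptotic formula: threshold ~ 2^k * ln(2).
2^15 = 32768.
32768 * 0.693147 = 22713.041.

22713.041


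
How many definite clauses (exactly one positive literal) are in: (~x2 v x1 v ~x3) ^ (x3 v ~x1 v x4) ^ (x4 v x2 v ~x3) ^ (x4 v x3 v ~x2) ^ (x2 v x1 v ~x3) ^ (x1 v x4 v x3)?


A definite clause has exactly one positive literal.
Clause 1: 1 positive -> definite
Clause 2: 2 positive -> not definite
Clause 3: 2 positive -> not definite
Clause 4: 2 positive -> not definite
Clause 5: 2 positive -> not definite
Clause 6: 3 positive -> not definite
Definite clause count = 1.

1


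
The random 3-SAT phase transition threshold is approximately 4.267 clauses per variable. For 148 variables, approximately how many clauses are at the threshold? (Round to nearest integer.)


The 3-SAT phase transition occurs at approximately 4.267 clauses per variable.
m = 4.267 * 148 = 631.516.
Rounded to nearest integer: 632.

632


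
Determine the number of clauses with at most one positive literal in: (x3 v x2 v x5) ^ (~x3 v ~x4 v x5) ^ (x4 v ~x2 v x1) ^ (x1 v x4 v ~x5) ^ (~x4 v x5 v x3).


A Horn clause has at most one positive literal.
Clause 1: 3 positive lit(s) -> not Horn
Clause 2: 1 positive lit(s) -> Horn
Clause 3: 2 positive lit(s) -> not Horn
Clause 4: 2 positive lit(s) -> not Horn
Clause 5: 2 positive lit(s) -> not Horn
Total Horn clauses = 1.

1


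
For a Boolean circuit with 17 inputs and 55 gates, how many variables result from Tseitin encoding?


The Tseitin transformation introduces one auxiliary variable per gate.
Total variables = inputs + gates = 17 + 55 = 72.

72


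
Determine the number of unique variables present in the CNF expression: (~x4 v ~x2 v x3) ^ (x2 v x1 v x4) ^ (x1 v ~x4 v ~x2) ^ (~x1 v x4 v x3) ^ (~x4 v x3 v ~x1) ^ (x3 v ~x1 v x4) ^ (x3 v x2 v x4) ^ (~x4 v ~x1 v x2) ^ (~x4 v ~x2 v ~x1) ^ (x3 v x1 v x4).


Identify each distinct variable in the formula.
Variables found: x1, x2, x3, x4.
Total distinct variables = 4.

4


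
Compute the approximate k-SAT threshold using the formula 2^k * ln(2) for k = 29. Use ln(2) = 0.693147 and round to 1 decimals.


Using the asymptotic formula: threshold ~ 2^k * ln(2).
2^29 = 536870912.
536870912 * 0.693147 = 372130462.0.

372130462.0


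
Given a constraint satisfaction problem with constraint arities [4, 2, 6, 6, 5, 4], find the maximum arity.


The arities are: 4, 2, 6, 6, 5, 4.
Scan for the maximum value.
Maximum arity = 6.

6


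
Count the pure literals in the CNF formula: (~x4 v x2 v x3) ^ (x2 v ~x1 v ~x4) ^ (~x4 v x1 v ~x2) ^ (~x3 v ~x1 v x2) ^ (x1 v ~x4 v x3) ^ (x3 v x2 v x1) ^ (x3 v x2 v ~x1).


A pure literal appears in only one polarity across all clauses.
Pure literals: x4 (negative only).
Count = 1.

1


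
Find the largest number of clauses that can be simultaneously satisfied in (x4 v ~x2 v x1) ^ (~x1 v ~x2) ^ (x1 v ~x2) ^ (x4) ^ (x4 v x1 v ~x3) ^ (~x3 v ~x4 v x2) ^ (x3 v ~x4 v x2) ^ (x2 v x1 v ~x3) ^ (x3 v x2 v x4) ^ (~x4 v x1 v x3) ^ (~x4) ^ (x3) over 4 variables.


Enumerate all 16 truth assignments.
For each, count how many of the 12 clauses are satisfied.
The formula is not fully satisfiable, so the maximum is below 12.
Maximum simultaneously satisfiable clauses = 11.

11


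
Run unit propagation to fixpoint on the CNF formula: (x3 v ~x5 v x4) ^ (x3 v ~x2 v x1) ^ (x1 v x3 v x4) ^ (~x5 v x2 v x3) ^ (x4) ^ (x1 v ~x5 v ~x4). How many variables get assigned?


Unit propagation repeatedly assigns the literal in any unit clause, then simplifies.
Assignments in order: x4 = T.
No further unit clauses remain.
Total variables assigned = 1.

1


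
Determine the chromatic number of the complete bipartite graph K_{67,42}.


K_{67,42} is bipartite by definition: the two parts are independent sets, with every edge crossing between them.
Color all vertices in one part with color 1 and all vertices in the other part with color 2.
Since the graph has at least one edge, one color does not suffice.
Chromatic number = 2.

2


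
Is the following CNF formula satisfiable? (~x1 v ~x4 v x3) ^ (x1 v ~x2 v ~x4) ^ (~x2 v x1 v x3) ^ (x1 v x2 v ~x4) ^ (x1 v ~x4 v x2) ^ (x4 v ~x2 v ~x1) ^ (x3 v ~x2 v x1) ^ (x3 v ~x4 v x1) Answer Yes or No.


Check all 16 possible truth assignments.
Number of satisfying assignments found: 7.
The formula is satisfiable.

Yes


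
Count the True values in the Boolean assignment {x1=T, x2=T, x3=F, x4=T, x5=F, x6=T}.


The weight is the number of variables assigned True.
True variables: x1, x2, x4, x6.
Weight = 4.

4


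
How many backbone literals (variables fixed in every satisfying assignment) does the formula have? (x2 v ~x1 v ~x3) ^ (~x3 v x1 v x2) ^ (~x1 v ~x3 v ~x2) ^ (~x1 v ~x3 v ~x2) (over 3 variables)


Find all satisfying assignments: 5 model(s).
Check which variables have the same value in every model.
No variable is fixed across all models.
Backbone size = 0.

0


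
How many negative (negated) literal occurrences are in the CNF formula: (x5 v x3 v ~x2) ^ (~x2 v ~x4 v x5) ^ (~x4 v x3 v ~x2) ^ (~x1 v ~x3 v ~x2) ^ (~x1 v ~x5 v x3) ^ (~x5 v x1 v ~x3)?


Scan each clause for negated literals.
Clause 1: 1 negative; Clause 2: 2 negative; Clause 3: 2 negative; Clause 4: 3 negative; Clause 5: 2 negative; Clause 6: 2 negative.
Total negative literal occurrences = 12.

12


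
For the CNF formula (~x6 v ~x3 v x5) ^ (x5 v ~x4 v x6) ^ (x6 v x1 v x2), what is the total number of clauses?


Each group enclosed in parentheses joined by ^ is one clause.
Counting the conjuncts: 3 clauses.

3


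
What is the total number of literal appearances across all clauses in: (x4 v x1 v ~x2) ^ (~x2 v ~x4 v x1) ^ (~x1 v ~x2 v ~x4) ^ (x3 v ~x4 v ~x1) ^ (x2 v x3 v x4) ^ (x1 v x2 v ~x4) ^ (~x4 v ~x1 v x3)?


Clause lengths: 3, 3, 3, 3, 3, 3, 3.
Sum = 3 + 3 + 3 + 3 + 3 + 3 + 3 = 21.

21


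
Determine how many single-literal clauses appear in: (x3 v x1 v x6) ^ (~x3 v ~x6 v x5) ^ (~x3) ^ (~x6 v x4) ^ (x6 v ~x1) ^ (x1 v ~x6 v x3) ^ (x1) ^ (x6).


A unit clause contains exactly one literal.
Unit clauses found: (~x3), (x1), (x6).
Count = 3.

3


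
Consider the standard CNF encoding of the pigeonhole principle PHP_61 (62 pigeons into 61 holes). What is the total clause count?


The PHP encoding has two parts:
1) At-least-one-hole clauses: 62 (one per pigeon, each with 61 literals).
2) At-most-one-pigeon-per-hole clauses: 61 holes * C(62,2) = 61 * 1891 = 115351.
Total clauses = 62 + 115351 = 115413.

115413


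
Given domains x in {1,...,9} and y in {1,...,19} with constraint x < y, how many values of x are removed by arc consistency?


For the constraint x < y, x needs a supporting value in y's domain.
x can be at most 18 (one less than y's maximum).
Valid x values from domain: 9 out of 9.
Pruned = 9 - 9 = 0.

0


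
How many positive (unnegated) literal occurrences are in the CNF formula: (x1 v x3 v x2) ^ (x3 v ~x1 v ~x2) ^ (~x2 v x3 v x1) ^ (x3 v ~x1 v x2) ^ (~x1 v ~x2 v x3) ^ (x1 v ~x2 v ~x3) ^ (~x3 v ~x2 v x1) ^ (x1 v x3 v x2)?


Scan each clause for unnegated literals.
Clause 1: 3 positive; Clause 2: 1 positive; Clause 3: 2 positive; Clause 4: 2 positive; Clause 5: 1 positive; Clause 6: 1 positive; Clause 7: 1 positive; Clause 8: 3 positive.
Total positive literal occurrences = 14.

14


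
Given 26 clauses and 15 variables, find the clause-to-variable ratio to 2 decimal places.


Clause-to-variable ratio = clauses / variables.
26 / 15 = 1.73.

1.73


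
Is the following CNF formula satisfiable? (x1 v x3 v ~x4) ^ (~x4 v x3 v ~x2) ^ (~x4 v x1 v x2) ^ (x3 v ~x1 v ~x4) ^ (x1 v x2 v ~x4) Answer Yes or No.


Check all 16 possible truth assignments.
Number of satisfying assignments found: 11.
The formula is satisfiable.

Yes


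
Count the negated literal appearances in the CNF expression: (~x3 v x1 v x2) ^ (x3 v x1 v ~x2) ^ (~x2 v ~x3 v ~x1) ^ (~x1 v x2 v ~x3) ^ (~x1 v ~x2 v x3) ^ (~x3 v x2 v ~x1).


Scan each clause for negated literals.
Clause 1: 1 negative; Clause 2: 1 negative; Clause 3: 3 negative; Clause 4: 2 negative; Clause 5: 2 negative; Clause 6: 2 negative.
Total negative literal occurrences = 11.

11


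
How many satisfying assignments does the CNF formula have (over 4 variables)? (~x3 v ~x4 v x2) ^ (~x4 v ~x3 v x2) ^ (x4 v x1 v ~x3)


Enumerate all 16 truth assignments over 4 variables.
Test each against every clause.
Satisfying assignments found: 12.

12


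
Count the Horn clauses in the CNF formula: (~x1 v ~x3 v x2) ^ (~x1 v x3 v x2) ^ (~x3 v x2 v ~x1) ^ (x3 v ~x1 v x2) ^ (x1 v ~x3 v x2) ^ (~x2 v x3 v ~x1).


A Horn clause has at most one positive literal.
Clause 1: 1 positive lit(s) -> Horn
Clause 2: 2 positive lit(s) -> not Horn
Clause 3: 1 positive lit(s) -> Horn
Clause 4: 2 positive lit(s) -> not Horn
Clause 5: 2 positive lit(s) -> not Horn
Clause 6: 1 positive lit(s) -> Horn
Total Horn clauses = 3.

3


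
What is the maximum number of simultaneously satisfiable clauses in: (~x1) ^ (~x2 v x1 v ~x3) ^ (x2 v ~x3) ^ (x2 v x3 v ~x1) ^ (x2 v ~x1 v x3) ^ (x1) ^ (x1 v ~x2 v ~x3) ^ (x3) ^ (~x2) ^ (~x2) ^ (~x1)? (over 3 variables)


Enumerate all 8 truth assignments.
For each, count how many of the 11 clauses are satisfied.
The formula is not fully satisfiable, so the maximum is below 11.
Maximum simultaneously satisfiable clauses = 9.

9


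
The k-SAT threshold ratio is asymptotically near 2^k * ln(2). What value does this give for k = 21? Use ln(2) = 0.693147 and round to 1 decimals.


Using the asymptotic formula: threshold ~ 2^k * ln(2).
2^21 = 2097152.
2097152 * 0.693147 = 1453634.6.

1453634.6


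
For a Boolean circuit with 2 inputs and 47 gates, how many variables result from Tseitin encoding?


The Tseitin transformation introduces one auxiliary variable per gate.
Total variables = inputs + gates = 2 + 47 = 49.

49


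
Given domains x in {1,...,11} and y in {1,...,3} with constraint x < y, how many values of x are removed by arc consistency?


For the constraint x < y, x needs a supporting value in y's domain.
x can be at most 2 (one less than y's maximum).
Valid x values from domain: 2 out of 11.
Pruned = 11 - 2 = 9.

9


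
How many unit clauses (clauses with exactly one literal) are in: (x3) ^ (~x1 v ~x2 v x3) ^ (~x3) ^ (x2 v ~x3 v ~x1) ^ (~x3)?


A unit clause contains exactly one literal.
Unit clauses found: (x3), (~x3), (~x3).
Count = 3.

3


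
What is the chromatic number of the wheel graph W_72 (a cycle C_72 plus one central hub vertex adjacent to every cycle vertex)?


W_72 consists of the cycle C_72 together with a hub vertex adjacent to every cycle vertex.
The cycle C_72 needs 2 colors (even cycle -> 2).
The hub is adjacent to every cycle vertex, so it must receive a new color distinct from all of them.
Chromatic number = 2 + 1 = 3.

3


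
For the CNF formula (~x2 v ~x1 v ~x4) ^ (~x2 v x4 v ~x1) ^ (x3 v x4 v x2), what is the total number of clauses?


Each group enclosed in parentheses joined by ^ is one clause.
Counting the conjuncts: 3 clauses.

3


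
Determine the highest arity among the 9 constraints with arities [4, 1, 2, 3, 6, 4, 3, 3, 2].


The arities are: 4, 1, 2, 3, 6, 4, 3, 3, 2.
Scan for the maximum value.
Maximum arity = 6.

6


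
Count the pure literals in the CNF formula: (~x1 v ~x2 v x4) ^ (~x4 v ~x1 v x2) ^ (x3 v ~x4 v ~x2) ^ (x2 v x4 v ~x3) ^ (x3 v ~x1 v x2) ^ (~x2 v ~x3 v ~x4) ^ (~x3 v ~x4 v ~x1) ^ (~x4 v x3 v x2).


A pure literal appears in only one polarity across all clauses.
Pure literals: x1 (negative only).
Count = 1.

1


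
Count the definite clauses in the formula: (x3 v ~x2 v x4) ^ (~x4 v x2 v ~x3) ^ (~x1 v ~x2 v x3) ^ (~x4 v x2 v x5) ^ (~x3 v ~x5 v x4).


A definite clause has exactly one positive literal.
Clause 1: 2 positive -> not definite
Clause 2: 1 positive -> definite
Clause 3: 1 positive -> definite
Clause 4: 2 positive -> not definite
Clause 5: 1 positive -> definite
Definite clause count = 3.

3


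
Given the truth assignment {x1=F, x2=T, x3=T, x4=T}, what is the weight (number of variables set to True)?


The weight is the number of variables assigned True.
True variables: x2, x3, x4.
Weight = 3.

3


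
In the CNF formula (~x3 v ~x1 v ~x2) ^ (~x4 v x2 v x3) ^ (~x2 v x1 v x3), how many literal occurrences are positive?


Scan each clause for unnegated literals.
Clause 1: 0 positive; Clause 2: 2 positive; Clause 3: 2 positive.
Total positive literal occurrences = 4.

4


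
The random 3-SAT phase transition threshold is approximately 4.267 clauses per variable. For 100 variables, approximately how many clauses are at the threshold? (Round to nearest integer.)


The 3-SAT phase transition occurs at approximately 4.267 clauses per variable.
m = 4.267 * 100 = 426.7.
Rounded to nearest integer: 427.

427


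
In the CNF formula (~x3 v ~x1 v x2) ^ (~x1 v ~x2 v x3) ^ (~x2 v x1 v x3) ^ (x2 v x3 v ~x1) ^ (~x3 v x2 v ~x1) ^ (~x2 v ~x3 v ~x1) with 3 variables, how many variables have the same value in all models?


Find all satisfying assignments: 3 model(s).
Check which variables have the same value in every model.
Fixed variables: x1=F.
Backbone size = 1.

1


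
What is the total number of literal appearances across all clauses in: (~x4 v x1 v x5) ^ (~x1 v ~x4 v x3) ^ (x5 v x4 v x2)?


Clause lengths: 3, 3, 3.
Sum = 3 + 3 + 3 = 9.

9


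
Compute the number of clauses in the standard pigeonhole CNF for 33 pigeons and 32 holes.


The PHP encoding has two parts:
1) At-least-one-hole clauses: 33 (one per pigeon, each with 32 literals).
2) At-most-one-pigeon-per-hole clauses: 32 holes * C(33,2) = 32 * 528 = 16896.
Total clauses = 33 + 16896 = 16929.

16929


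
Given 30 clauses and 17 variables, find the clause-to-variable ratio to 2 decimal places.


Clause-to-variable ratio = clauses / variables.
30 / 17 = 1.76.

1.76


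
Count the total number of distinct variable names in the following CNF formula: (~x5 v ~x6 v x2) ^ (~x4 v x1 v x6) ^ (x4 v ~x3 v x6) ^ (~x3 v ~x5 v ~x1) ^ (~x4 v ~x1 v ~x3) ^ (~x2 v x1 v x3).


Identify each distinct variable in the formula.
Variables found: x1, x2, x3, x4, x5, x6.
Total distinct variables = 6.

6


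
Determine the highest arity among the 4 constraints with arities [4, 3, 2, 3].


The arities are: 4, 3, 2, 3.
Scan for the maximum value.
Maximum arity = 4.

4


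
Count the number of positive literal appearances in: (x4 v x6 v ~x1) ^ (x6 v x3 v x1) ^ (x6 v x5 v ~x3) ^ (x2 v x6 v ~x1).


Scan each clause for unnegated literals.
Clause 1: 2 positive; Clause 2: 3 positive; Clause 3: 2 positive; Clause 4: 2 positive.
Total positive literal occurrences = 9.

9


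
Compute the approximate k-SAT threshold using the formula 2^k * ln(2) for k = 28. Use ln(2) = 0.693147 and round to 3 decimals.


Using the asymptotic formula: threshold ~ 2^k * ln(2).
2^28 = 268435456.
268435456 * 0.693147 = 186065231.02.

186065231.02


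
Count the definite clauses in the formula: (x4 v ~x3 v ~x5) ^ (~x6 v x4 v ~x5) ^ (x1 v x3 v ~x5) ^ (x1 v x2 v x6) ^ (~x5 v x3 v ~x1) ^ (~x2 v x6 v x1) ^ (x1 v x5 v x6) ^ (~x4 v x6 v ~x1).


A definite clause has exactly one positive literal.
Clause 1: 1 positive -> definite
Clause 2: 1 positive -> definite
Clause 3: 2 positive -> not definite
Clause 4: 3 positive -> not definite
Clause 5: 1 positive -> definite
Clause 6: 2 positive -> not definite
Clause 7: 3 positive -> not definite
Clause 8: 1 positive -> definite
Definite clause count = 4.

4


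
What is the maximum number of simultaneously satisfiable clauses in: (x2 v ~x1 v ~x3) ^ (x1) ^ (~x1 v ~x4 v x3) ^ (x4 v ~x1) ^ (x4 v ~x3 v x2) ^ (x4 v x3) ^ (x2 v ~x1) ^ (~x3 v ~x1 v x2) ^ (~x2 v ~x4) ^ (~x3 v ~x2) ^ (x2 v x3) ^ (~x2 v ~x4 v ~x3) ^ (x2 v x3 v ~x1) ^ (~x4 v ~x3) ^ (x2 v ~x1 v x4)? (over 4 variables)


Enumerate all 16 truth assignments.
For each, count how many of the 15 clauses are satisfied.
The formula is not fully satisfiable, so the maximum is below 15.
Maximum simultaneously satisfiable clauses = 13.

13


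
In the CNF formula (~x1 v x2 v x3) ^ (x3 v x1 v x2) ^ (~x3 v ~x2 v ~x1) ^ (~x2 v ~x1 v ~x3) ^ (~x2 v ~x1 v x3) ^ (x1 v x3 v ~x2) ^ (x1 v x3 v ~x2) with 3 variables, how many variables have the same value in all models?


Find all satisfying assignments: 3 model(s).
Check which variables have the same value in every model.
Fixed variables: x3=T.
Backbone size = 1.

1


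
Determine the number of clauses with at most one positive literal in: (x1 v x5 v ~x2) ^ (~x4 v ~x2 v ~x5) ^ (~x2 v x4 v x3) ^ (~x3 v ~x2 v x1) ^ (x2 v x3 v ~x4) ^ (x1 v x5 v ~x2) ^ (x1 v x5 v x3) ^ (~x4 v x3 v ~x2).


A Horn clause has at most one positive literal.
Clause 1: 2 positive lit(s) -> not Horn
Clause 2: 0 positive lit(s) -> Horn
Clause 3: 2 positive lit(s) -> not Horn
Clause 4: 1 positive lit(s) -> Horn
Clause 5: 2 positive lit(s) -> not Horn
Clause 6: 2 positive lit(s) -> not Horn
Clause 7: 3 positive lit(s) -> not Horn
Clause 8: 1 positive lit(s) -> Horn
Total Horn clauses = 3.

3


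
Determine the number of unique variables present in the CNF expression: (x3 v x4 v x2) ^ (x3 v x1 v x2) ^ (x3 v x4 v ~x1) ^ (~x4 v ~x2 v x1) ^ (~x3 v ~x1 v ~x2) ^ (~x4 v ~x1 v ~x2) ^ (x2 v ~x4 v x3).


Identify each distinct variable in the formula.
Variables found: x1, x2, x3, x4.
Total distinct variables = 4.

4


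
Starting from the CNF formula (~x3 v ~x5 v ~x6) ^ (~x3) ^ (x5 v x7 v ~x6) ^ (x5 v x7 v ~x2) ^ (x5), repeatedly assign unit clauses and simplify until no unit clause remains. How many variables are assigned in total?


Unit propagation repeatedly assigns the literal in any unit clause, then simplifies.
Assignments in order: x3 = F, x5 = T.
No further unit clauses remain.
Total variables assigned = 2.

2


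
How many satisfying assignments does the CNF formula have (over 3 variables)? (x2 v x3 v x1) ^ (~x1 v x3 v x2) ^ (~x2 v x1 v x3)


Enumerate all 8 truth assignments over 3 variables.
Test each against every clause.
Satisfying assignments found: 5.

5


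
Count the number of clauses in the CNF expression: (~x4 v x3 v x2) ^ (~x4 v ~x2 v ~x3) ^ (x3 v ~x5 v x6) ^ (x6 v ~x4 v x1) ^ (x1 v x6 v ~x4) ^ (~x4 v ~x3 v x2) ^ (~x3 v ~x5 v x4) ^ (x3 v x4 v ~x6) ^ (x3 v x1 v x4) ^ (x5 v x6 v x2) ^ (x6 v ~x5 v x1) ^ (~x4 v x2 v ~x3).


Each group enclosed in parentheses joined by ^ is one clause.
Counting the conjuncts: 12 clauses.

12


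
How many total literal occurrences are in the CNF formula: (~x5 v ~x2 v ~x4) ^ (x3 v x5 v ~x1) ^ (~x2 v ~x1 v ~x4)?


Clause lengths: 3, 3, 3.
Sum = 3 + 3 + 3 = 9.

9


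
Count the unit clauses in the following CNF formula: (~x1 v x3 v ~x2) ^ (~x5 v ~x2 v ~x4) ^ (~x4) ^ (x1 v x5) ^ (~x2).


A unit clause contains exactly one literal.
Unit clauses found: (~x4), (~x2).
Count = 2.

2


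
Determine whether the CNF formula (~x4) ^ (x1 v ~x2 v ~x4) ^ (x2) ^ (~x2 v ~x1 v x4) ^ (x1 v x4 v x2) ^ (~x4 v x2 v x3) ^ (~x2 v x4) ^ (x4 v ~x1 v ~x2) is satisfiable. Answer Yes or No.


Check all 16 possible truth assignments.
Number of satisfying assignments found: 0.
The formula is unsatisfiable.

No


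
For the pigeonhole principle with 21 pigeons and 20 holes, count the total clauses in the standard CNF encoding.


The PHP encoding has two parts:
1) At-least-one-hole clauses: 21 (one per pigeon, each with 20 literals).
2) At-most-one-pigeon-per-hole clauses: 20 holes * C(21,2) = 20 * 210 = 4200.
Total clauses = 21 + 4200 = 4221.

4221


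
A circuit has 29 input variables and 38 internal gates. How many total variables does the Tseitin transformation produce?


The Tseitin transformation introduces one auxiliary variable per gate.
Total variables = inputs + gates = 29 + 38 = 67.

67


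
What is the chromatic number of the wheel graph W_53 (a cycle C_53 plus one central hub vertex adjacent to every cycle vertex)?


W_53 consists of the cycle C_53 together with a hub vertex adjacent to every cycle vertex.
The cycle C_53 needs 3 colors (odd cycle -> 3).
The hub is adjacent to every cycle vertex, so it must receive a new color distinct from all of them.
Chromatic number = 3 + 1 = 4.

4


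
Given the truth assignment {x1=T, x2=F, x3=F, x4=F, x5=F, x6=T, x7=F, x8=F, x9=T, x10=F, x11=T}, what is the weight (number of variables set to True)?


The weight is the number of variables assigned True.
True variables: x1, x6, x9, x11.
Weight = 4.

4


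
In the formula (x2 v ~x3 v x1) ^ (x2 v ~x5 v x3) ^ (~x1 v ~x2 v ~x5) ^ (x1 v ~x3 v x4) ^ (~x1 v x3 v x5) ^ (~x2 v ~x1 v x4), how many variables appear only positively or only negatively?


A pure literal appears in only one polarity across all clauses.
Pure literals: x4 (positive only).
Count = 1.

1


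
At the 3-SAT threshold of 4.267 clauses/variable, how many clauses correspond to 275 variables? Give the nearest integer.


The 3-SAT phase transition occurs at approximately 4.267 clauses per variable.
m = 4.267 * 275 = 1173.425.
Rounded to nearest integer: 1173.

1173


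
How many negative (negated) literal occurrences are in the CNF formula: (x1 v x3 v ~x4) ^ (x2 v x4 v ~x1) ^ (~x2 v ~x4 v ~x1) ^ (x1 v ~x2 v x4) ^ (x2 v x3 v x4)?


Scan each clause for negated literals.
Clause 1: 1 negative; Clause 2: 1 negative; Clause 3: 3 negative; Clause 4: 1 negative; Clause 5: 0 negative.
Total negative literal occurrences = 6.

6


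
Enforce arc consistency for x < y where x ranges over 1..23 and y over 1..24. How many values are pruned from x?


For the constraint x < y, x needs a supporting value in y's domain.
x can be at most 23 (one less than y's maximum).
Valid x values from domain: 23 out of 23.
Pruned = 23 - 23 = 0.

0


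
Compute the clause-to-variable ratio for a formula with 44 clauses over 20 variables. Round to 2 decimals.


Clause-to-variable ratio = clauses / variables.
44 / 20 = 2.2.

2.2


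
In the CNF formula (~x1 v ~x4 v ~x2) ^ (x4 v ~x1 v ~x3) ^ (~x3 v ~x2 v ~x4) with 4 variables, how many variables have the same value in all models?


Find all satisfying assignments: 11 model(s).
Check which variables have the same value in every model.
No variable is fixed across all models.
Backbone size = 0.

0


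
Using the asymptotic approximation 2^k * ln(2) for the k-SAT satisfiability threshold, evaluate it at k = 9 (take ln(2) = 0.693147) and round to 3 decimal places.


Using the asymptotic formula: threshold ~ 2^k * ln(2).
2^9 = 512.
512 * 0.693147 = 354.891.

354.891


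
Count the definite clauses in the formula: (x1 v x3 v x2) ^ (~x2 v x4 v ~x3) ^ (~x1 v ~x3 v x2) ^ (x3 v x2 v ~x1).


A definite clause has exactly one positive literal.
Clause 1: 3 positive -> not definite
Clause 2: 1 positive -> definite
Clause 3: 1 positive -> definite
Clause 4: 2 positive -> not definite
Definite clause count = 2.

2


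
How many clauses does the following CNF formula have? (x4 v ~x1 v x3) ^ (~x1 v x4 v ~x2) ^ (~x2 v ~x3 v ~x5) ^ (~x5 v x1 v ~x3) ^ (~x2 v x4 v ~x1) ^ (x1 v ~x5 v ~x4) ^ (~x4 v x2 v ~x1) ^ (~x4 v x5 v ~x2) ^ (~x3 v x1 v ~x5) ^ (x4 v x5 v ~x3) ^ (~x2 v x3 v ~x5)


Each group enclosed in parentheses joined by ^ is one clause.
Counting the conjuncts: 11 clauses.

11


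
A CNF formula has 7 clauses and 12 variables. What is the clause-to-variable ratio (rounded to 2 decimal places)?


Clause-to-variable ratio = clauses / variables.
7 / 12 = 0.58.

0.58


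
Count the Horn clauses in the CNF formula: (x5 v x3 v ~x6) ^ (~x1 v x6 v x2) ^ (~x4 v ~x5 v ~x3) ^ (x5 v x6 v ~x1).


A Horn clause has at most one positive literal.
Clause 1: 2 positive lit(s) -> not Horn
Clause 2: 2 positive lit(s) -> not Horn
Clause 3: 0 positive lit(s) -> Horn
Clause 4: 2 positive lit(s) -> not Horn
Total Horn clauses = 1.

1


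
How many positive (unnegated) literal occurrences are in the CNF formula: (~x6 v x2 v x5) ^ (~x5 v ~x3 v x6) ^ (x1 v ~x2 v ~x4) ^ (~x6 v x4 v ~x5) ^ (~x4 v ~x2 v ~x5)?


Scan each clause for unnegated literals.
Clause 1: 2 positive; Clause 2: 1 positive; Clause 3: 1 positive; Clause 4: 1 positive; Clause 5: 0 positive.
Total positive literal occurrences = 5.

5


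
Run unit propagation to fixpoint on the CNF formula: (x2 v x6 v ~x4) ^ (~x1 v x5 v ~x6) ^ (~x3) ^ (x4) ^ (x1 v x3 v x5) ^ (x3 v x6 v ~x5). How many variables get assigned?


Unit propagation repeatedly assigns the literal in any unit clause, then simplifies.
Assignments in order: x3 = F, x4 = T.
No further unit clauses remain.
Total variables assigned = 2.

2


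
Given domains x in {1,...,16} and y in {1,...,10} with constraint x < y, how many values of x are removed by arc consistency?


For the constraint x < y, x needs a supporting value in y's domain.
x can be at most 9 (one less than y's maximum).
Valid x values from domain: 9 out of 16.
Pruned = 16 - 9 = 7.

7


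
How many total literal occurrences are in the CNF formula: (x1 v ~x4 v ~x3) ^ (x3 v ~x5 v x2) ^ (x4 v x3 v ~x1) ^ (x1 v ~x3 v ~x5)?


Clause lengths: 3, 3, 3, 3.
Sum = 3 + 3 + 3 + 3 = 12.

12


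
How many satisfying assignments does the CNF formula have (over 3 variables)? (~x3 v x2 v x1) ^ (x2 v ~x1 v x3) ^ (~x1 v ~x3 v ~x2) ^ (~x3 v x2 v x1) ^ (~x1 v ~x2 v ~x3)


Enumerate all 8 truth assignments over 3 variables.
Test each against every clause.
Satisfying assignments found: 5.

5


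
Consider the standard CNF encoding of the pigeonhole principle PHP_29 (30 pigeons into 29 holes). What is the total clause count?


The PHP encoding has two parts:
1) At-least-one-hole clauses: 30 (one per pigeon, each with 29 literals).
2) At-most-one-pigeon-per-hole clauses: 29 holes * C(30,2) = 29 * 435 = 12615.
Total clauses = 30 + 12615 = 12645.

12645


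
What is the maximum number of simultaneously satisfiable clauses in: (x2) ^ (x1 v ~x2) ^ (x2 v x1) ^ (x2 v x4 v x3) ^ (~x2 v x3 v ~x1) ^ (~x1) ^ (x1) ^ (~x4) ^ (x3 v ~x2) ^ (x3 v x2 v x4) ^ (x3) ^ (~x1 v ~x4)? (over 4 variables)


Enumerate all 16 truth assignments.
For each, count how many of the 12 clauses are satisfied.
The formula is not fully satisfiable, so the maximum is below 12.
Maximum simultaneously satisfiable clauses = 11.

11


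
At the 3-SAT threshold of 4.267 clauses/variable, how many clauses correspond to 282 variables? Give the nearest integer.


The 3-SAT phase transition occurs at approximately 4.267 clauses per variable.
m = 4.267 * 282 = 1203.294.
Rounded to nearest integer: 1203.

1203


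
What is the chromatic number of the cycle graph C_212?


A cycle on an even number of vertices is bipartite: alternate two colors around the cycle.
Since 212 is even, two colors suffice, and at least two are needed because the graph has edges.
Chromatic number = 2.

2


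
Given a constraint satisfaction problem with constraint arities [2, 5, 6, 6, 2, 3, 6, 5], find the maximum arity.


The arities are: 2, 5, 6, 6, 2, 3, 6, 5.
Scan for the maximum value.
Maximum arity = 6.

6


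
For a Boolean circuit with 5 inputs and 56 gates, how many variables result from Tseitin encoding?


The Tseitin transformation introduces one auxiliary variable per gate.
Total variables = inputs + gates = 5 + 56 = 61.

61


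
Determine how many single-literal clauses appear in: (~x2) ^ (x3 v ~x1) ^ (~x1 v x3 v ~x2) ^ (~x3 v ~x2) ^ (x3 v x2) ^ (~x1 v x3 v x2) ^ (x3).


A unit clause contains exactly one literal.
Unit clauses found: (~x2), (x3).
Count = 2.

2


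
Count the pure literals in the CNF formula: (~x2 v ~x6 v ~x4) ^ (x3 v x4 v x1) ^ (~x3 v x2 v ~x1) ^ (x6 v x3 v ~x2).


A pure literal appears in only one polarity across all clauses.
No pure literals found.
Count = 0.

0


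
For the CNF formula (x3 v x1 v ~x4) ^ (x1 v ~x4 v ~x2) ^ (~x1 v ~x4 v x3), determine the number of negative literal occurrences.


Scan each clause for negated literals.
Clause 1: 1 negative; Clause 2: 2 negative; Clause 3: 2 negative.
Total negative literal occurrences = 5.

5


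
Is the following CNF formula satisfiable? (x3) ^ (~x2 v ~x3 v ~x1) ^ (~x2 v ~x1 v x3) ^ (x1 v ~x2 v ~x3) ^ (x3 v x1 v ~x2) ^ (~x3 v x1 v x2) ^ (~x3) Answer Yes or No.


Check all 8 possible truth assignments.
Number of satisfying assignments found: 0.
The formula is unsatisfiable.

No


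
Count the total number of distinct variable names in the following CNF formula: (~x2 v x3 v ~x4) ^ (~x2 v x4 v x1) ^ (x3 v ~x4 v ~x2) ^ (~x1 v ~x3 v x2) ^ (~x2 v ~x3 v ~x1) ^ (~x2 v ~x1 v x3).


Identify each distinct variable in the formula.
Variables found: x1, x2, x3, x4.
Total distinct variables = 4.

4


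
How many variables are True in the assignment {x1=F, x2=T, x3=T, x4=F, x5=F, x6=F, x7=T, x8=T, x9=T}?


The weight is the number of variables assigned True.
True variables: x2, x3, x7, x8, x9.
Weight = 5.

5


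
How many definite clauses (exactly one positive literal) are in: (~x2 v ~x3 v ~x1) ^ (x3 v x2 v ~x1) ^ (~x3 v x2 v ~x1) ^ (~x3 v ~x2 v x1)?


A definite clause has exactly one positive literal.
Clause 1: 0 positive -> not definite
Clause 2: 2 positive -> not definite
Clause 3: 1 positive -> definite
Clause 4: 1 positive -> definite
Definite clause count = 2.

2


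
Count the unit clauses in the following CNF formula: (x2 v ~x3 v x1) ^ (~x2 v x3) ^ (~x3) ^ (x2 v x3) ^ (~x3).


A unit clause contains exactly one literal.
Unit clauses found: (~x3), (~x3).
Count = 2.

2


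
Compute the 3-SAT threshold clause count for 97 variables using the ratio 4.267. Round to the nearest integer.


The 3-SAT phase transition occurs at approximately 4.267 clauses per variable.
m = 4.267 * 97 = 413.899.
Rounded to nearest integer: 414.

414


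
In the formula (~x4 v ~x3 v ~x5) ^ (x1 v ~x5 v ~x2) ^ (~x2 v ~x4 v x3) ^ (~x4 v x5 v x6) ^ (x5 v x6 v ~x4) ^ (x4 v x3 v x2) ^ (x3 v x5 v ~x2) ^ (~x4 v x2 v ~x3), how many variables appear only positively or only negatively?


A pure literal appears in only one polarity across all clauses.
Pure literals: x1 (positive only), x6 (positive only).
Count = 2.

2


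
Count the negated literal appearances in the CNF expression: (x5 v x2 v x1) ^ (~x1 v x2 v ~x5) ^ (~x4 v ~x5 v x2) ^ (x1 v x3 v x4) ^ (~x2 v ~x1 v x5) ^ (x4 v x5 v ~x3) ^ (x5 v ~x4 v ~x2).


Scan each clause for negated literals.
Clause 1: 0 negative; Clause 2: 2 negative; Clause 3: 2 negative; Clause 4: 0 negative; Clause 5: 2 negative; Clause 6: 1 negative; Clause 7: 2 negative.
Total negative literal occurrences = 9.

9


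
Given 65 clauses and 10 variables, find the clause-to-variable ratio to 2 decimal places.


Clause-to-variable ratio = clauses / variables.
65 / 10 = 6.5.

6.5


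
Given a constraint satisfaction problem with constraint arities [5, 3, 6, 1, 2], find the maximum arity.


The arities are: 5, 3, 6, 1, 2.
Scan for the maximum value.
Maximum arity = 6.

6


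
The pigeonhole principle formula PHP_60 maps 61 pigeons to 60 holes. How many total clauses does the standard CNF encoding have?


The PHP encoding has two parts:
1) At-least-one-hole clauses: 61 (one per pigeon, each with 60 literals).
2) At-most-one-pigeon-per-hole clauses: 60 holes * C(61,2) = 60 * 1830 = 109800.
Total clauses = 61 + 109800 = 109861.

109861


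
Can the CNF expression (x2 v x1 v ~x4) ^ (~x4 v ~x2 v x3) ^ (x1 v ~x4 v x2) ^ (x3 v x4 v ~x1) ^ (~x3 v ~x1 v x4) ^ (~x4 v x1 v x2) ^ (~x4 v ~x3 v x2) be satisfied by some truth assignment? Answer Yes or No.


Check all 16 possible truth assignments.
Number of satisfying assignments found: 7.
The formula is satisfiable.

Yes


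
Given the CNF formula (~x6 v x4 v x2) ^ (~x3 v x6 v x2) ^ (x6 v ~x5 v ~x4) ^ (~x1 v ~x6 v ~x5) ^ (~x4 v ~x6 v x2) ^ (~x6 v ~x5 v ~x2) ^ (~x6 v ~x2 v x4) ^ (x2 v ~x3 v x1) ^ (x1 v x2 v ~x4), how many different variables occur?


Identify each distinct variable in the formula.
Variables found: x1, x2, x3, x4, x5, x6.
Total distinct variables = 6.

6


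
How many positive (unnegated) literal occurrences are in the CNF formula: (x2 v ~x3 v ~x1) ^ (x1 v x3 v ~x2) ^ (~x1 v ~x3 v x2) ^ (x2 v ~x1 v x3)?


Scan each clause for unnegated literals.
Clause 1: 1 positive; Clause 2: 2 positive; Clause 3: 1 positive; Clause 4: 2 positive.
Total positive literal occurrences = 6.

6


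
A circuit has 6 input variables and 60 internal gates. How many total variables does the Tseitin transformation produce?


The Tseitin transformation introduces one auxiliary variable per gate.
Total variables = inputs + gates = 6 + 60 = 66.

66


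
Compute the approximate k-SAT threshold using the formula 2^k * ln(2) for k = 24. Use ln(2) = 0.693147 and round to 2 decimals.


Using the asymptotic formula: threshold ~ 2^k * ln(2).
2^24 = 16777216.
16777216 * 0.693147 = 11629076.94.

11629076.94


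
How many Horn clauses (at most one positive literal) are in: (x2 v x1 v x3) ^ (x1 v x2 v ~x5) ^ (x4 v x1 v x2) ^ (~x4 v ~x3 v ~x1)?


A Horn clause has at most one positive literal.
Clause 1: 3 positive lit(s) -> not Horn
Clause 2: 2 positive lit(s) -> not Horn
Clause 3: 3 positive lit(s) -> not Horn
Clause 4: 0 positive lit(s) -> Horn
Total Horn clauses = 1.

1


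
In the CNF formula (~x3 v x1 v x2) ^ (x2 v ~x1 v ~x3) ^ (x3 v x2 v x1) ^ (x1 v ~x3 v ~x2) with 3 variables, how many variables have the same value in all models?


Find all satisfying assignments: 4 model(s).
Check which variables have the same value in every model.
No variable is fixed across all models.
Backbone size = 0.

0


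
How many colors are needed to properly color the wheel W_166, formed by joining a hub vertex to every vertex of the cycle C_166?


W_166 consists of the cycle C_166 together with a hub vertex adjacent to every cycle vertex.
The cycle C_166 needs 2 colors (even cycle -> 2).
The hub is adjacent to every cycle vertex, so it must receive a new color distinct from all of them.
Chromatic number = 2 + 1 = 3.

3


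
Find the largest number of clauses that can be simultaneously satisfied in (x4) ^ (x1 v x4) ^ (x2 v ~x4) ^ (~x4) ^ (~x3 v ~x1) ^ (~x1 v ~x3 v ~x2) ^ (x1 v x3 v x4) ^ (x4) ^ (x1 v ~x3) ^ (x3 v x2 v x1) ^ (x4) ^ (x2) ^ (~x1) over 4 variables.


Enumerate all 16 truth assignments.
For each, count how many of the 13 clauses are satisfied.
The formula is not fully satisfiable, so the maximum is below 13.
Maximum simultaneously satisfiable clauses = 12.

12


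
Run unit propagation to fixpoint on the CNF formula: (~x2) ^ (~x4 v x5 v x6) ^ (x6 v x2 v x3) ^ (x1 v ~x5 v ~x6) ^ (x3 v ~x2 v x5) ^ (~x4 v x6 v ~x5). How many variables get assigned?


Unit propagation repeatedly assigns the literal in any unit clause, then simplifies.
Assignments in order: x2 = F.
No further unit clauses remain.
Total variables assigned = 1.

1


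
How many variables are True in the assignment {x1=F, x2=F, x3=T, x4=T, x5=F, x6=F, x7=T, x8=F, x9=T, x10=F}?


The weight is the number of variables assigned True.
True variables: x3, x4, x7, x9.
Weight = 4.

4


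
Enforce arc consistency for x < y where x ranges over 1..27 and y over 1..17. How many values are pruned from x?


For the constraint x < y, x needs a supporting value in y's domain.
x can be at most 16 (one less than y's maximum).
Valid x values from domain: 16 out of 27.
Pruned = 27 - 16 = 11.

11


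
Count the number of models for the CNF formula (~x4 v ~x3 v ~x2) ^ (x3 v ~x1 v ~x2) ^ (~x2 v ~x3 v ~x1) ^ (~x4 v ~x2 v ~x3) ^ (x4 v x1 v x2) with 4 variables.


Enumerate all 16 truth assignments over 4 variables.
Test each against every clause.
Satisfying assignments found: 9.

9
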